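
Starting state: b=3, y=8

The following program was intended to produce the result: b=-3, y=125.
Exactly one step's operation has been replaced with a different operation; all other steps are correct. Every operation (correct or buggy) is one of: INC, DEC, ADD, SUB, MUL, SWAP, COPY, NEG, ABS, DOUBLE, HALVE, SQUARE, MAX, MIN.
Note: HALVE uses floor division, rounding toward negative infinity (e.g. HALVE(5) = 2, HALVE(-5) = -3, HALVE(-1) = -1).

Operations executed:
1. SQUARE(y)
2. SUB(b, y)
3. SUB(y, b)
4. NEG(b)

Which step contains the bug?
Step 2

Trace with buggy code:
Initial: b=3, y=8
After step 1: b=3, y=64
After step 2: b=-61, y=64
After step 3: b=-61, y=125
After step 4: b=61, y=125
Actual final b=61, y=125 ≠ expected b=-3, y=125.
Step 2 is the only position where a single-operation replacement can produce the expected result.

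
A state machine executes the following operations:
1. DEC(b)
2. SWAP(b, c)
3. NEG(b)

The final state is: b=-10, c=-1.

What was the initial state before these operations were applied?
b=0, c=10

Working backwards:
Final state: b=-10, c=-1
Before step 3 (NEG(b)): b=10, c=-1
Before step 2 (SWAP(b, c)): b=-1, c=10
Before step 1 (DEC(b)): b=0, c=10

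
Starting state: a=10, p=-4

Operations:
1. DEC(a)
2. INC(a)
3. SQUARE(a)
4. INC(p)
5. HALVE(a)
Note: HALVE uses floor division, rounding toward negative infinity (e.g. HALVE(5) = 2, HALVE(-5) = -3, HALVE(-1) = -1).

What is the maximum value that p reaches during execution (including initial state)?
-3

Values of p at each step:
Initial: p = -4
After step 1: p = -4
After step 2: p = -4
After step 3: p = -4
After step 4: p = -3 ← maximum
After step 5: p = -3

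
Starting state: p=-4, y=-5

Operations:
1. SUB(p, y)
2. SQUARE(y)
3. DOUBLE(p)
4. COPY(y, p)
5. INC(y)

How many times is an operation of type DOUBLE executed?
1

Counting DOUBLE operations:
Step 3: DOUBLE(p) ← DOUBLE
Total: 1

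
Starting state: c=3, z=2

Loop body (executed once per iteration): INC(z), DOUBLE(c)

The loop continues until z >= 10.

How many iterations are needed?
8

Tracing iterations:
Initial: c=3, z=2
After iteration 1: c=6, z=3
After iteration 2: c=12, z=4
After iteration 3: c=24, z=5
After iteration 4: c=48, z=6
After iteration 5: c=96, z=7
After iteration 6: c=192, z=8
After iteration 7: c=384, z=9
After iteration 8: c=768, z=10
z >= 10 now holds, so the loop exits after 8 iterations.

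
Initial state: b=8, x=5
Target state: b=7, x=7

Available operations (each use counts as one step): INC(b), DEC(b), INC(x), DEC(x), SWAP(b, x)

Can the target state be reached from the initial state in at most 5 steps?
Yes

Path (3 steps): DEC(b) → INC(x) → INC(x)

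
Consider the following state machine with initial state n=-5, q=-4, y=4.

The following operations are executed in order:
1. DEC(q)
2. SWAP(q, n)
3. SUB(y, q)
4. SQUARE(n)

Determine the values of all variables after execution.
{n: 25, q: -5, y: 9}

Step-by-step execution:
Initial: n=-5, q=-4, y=4
After step 1 (DEC(q)): n=-5, q=-5, y=4
After step 2 (SWAP(q, n)): n=-5, q=-5, y=4
After step 3 (SUB(y, q)): n=-5, q=-5, y=9
After step 4 (SQUARE(n)): n=25, q=-5, y=9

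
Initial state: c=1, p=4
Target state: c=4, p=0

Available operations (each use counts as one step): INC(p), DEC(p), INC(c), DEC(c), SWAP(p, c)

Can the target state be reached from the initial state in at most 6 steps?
Yes

Path (2 steps): DEC(c) → SWAP(p, c)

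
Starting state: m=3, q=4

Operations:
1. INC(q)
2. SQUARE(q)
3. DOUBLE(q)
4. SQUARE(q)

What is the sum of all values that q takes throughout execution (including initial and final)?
2584

Values of q at each step:
Initial: q = 4
After step 1: q = 5
After step 2: q = 25
After step 3: q = 50
After step 4: q = 2500
Sum = 4 + 5 + 25 + 50 + 2500 = 2584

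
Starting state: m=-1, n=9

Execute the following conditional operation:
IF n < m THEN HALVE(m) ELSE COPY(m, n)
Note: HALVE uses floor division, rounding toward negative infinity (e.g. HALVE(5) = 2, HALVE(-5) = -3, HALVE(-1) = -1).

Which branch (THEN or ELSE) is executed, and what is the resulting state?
Branch: ELSE, Final state: m=9, n=9

Evaluating condition: n < m
n = 9, m = -1
Condition is False, so ELSE branch executes
After COPY(m, n): m=9, n=9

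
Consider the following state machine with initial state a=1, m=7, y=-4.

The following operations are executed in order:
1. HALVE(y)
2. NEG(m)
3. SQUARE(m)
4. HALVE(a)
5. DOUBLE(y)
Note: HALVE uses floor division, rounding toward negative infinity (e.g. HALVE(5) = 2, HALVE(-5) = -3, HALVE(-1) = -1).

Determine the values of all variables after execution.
{a: 0, m: 49, y: -4}

Step-by-step execution:
Initial: a=1, m=7, y=-4
After step 1 (HALVE(y)): a=1, m=7, y=-2
After step 2 (NEG(m)): a=1, m=-7, y=-2
After step 3 (SQUARE(m)): a=1, m=49, y=-2
After step 4 (HALVE(a)): a=0, m=49, y=-2
After step 5 (DOUBLE(y)): a=0, m=49, y=-4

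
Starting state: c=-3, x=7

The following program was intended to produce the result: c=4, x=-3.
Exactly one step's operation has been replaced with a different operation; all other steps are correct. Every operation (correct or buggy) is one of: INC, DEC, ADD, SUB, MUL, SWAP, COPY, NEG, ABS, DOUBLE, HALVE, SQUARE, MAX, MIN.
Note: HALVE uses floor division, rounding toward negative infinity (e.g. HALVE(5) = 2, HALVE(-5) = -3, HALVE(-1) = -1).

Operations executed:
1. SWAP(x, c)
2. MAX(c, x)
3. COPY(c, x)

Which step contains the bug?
Step 3

Trace with buggy code:
Initial: c=-3, x=7
After step 1: c=7, x=-3
After step 2: c=7, x=-3
After step 3: c=-3, x=-3
Actual final c=-3, x=-3 ≠ expected c=4, x=-3.
Step 3 is the only position where a single-operation replacement can produce the expected result.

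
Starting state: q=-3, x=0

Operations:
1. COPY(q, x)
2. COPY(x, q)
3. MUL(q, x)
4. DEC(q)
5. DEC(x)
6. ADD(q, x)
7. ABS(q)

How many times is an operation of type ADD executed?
1

Counting ADD operations:
Step 6: ADD(q, x) ← ADD
Total: 1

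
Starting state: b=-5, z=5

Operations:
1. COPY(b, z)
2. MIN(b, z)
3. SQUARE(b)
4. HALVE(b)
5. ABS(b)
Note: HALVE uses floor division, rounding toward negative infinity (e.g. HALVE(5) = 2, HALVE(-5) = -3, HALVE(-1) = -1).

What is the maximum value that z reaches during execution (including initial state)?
5

Values of z at each step:
Initial: z = 5 ← maximum
After step 1: z = 5
After step 2: z = 5
After step 3: z = 5
After step 4: z = 5
After step 5: z = 5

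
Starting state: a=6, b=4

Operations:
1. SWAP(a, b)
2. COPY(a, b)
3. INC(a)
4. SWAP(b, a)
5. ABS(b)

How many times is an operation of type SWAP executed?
2

Counting SWAP operations:
Step 1: SWAP(a, b) ← SWAP
Step 4: SWAP(b, a) ← SWAP
Total: 2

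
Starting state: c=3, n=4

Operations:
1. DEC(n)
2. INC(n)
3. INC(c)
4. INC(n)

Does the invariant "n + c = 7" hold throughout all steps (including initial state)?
No, violated after step 1

The invariant is violated after step 1.

State at each step:
Initial: c=3, n=4
After step 1: c=3, n=3
After step 2: c=3, n=4
After step 3: c=4, n=4
After step 4: c=4, n=5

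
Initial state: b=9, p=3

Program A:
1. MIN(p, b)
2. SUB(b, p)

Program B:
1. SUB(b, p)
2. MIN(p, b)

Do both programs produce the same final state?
Yes

Program A final state: b=6, p=3
Program B final state: b=6, p=3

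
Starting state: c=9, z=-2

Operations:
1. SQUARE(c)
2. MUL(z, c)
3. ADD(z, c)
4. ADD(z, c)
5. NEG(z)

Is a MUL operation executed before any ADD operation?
Yes

First MUL: step 2
First ADD: step 3
Since 2 < 3, MUL comes first.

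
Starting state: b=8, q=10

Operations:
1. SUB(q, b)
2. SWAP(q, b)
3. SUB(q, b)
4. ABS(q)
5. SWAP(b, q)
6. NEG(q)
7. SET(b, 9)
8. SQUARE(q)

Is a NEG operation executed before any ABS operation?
No

First NEG: step 6
First ABS: step 4
Since 6 > 4, ABS comes first.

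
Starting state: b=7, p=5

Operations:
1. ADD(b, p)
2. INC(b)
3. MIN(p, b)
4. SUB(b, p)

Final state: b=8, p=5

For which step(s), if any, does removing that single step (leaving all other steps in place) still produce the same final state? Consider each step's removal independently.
Step(s) 3

Testing removal of each single step:
Without step 1: final = b=3, p=5 (different)
Without step 2: final = b=7, p=5 (different)
Without step 3: final = b=8, p=5 (same)
Without step 4: final = b=13, p=5 (different)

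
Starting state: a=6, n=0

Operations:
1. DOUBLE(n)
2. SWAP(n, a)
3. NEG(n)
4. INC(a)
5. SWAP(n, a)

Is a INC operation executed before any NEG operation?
No

First INC: step 4
First NEG: step 3
Since 4 > 3, NEG comes first.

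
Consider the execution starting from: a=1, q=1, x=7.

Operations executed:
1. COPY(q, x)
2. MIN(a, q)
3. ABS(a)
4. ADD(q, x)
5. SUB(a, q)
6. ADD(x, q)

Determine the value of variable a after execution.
a = -13

Tracing execution:
Step 1: COPY(q, x) → a = 1
Step 2: MIN(a, q) → a = 1
Step 3: ABS(a) → a = 1
Step 4: ADD(q, x) → a = 1
Step 5: SUB(a, q) → a = -13
Step 6: ADD(x, q) → a = -13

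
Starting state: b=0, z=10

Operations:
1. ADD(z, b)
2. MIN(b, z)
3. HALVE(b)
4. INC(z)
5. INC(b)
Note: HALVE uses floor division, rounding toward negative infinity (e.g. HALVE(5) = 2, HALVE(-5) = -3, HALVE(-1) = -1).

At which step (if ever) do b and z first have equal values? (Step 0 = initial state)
Never

b and z never become equal during execution.

Comparing values at each step:
Initial: b=0, z=10
After step 1: b=0, z=10
After step 2: b=0, z=10
After step 3: b=0, z=10
After step 4: b=0, z=11
After step 5: b=1, z=11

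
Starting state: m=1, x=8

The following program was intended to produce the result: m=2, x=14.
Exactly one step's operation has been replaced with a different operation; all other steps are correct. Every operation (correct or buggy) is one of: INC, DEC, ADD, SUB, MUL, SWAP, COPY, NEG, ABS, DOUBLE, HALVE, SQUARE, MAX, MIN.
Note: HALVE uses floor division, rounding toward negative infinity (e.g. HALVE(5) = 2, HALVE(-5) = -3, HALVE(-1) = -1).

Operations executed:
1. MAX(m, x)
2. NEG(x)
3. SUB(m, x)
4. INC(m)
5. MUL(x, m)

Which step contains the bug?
Step 2

Trace with buggy code:
Initial: m=1, x=8
After step 1: m=8, x=8
After step 2: m=8, x=-8
After step 3: m=16, x=-8
After step 4: m=17, x=-8
After step 5: m=17, x=-136
Actual final m=17, x=-136 ≠ expected m=2, x=14.
Step 2 is the only position where a single-operation replacement can produce the expected result.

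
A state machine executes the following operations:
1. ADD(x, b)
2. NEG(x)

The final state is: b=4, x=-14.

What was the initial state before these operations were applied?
b=4, x=10

Working backwards:
Final state: b=4, x=-14
Before step 2 (NEG(x)): b=4, x=14
Before step 1 (ADD(x, b)): b=4, x=10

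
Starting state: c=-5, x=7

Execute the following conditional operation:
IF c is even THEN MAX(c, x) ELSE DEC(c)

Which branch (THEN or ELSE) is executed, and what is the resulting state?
Branch: ELSE, Final state: c=-6, x=7

Evaluating condition: c is even
Condition is False, so ELSE branch executes
After DEC(c): c=-6, x=7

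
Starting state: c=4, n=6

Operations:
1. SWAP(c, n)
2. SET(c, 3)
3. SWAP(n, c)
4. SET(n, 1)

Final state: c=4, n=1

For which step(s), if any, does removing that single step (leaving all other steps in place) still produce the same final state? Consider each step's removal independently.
Step(s) 2

Testing removal of each single step:
Without step 1: final = c=6, n=1 (different)
Without step 2: final = c=4, n=1 (same)
Without step 3: final = c=3, n=1 (different)
Without step 4: final = c=4, n=3 (different)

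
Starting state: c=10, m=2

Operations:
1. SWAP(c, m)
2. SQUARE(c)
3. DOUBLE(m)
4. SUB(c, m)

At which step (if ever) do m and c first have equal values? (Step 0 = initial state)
Never

m and c never become equal during execution.

Comparing values at each step:
Initial: m=2, c=10
After step 1: m=10, c=2
After step 2: m=10, c=4
After step 3: m=20, c=4
After step 4: m=20, c=-16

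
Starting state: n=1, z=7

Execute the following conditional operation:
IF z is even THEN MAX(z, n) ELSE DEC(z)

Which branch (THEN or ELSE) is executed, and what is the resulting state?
Branch: ELSE, Final state: n=1, z=6

Evaluating condition: z is even
Condition is False, so ELSE branch executes
After DEC(z): n=1, z=6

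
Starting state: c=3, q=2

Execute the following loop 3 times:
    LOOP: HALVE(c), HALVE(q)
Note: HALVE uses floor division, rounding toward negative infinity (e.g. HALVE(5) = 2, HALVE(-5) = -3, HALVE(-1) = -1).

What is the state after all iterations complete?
c=0, q=0

Iteration trace:
Start: c=3, q=2
After iteration 1: c=1, q=1
After iteration 2: c=0, q=0
After iteration 3: c=0, q=0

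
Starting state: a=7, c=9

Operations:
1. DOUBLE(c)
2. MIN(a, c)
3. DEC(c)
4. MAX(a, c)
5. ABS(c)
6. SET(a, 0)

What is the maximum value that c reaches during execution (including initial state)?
18

Values of c at each step:
Initial: c = 9
After step 1: c = 18 ← maximum
After step 2: c = 18
After step 3: c = 17
After step 4: c = 17
After step 5: c = 17
After step 6: c = 17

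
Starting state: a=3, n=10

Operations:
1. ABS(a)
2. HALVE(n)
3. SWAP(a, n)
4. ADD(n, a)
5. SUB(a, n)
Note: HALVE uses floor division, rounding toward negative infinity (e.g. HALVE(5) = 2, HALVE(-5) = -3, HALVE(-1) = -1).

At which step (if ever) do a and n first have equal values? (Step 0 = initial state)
Never

a and n never become equal during execution.

Comparing values at each step:
Initial: a=3, n=10
After step 1: a=3, n=10
After step 2: a=3, n=5
After step 3: a=5, n=3
After step 4: a=5, n=8
After step 5: a=-3, n=8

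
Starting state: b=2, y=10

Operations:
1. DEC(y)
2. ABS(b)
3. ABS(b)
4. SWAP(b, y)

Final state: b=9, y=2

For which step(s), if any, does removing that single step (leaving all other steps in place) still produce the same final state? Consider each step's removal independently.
Step(s) 2, 3

Testing removal of each single step:
Without step 1: final = b=10, y=2 (different)
Without step 2: final = b=9, y=2 (same)
Without step 3: final = b=9, y=2 (same)
Without step 4: final = b=2, y=9 (different)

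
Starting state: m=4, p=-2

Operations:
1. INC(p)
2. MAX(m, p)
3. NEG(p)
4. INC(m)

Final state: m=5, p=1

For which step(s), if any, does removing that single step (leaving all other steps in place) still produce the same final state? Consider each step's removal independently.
Step(s) 2

Testing removal of each single step:
Without step 1: final = m=5, p=2 (different)
Without step 2: final = m=5, p=1 (same)
Without step 3: final = m=5, p=-1 (different)
Without step 4: final = m=4, p=1 (different)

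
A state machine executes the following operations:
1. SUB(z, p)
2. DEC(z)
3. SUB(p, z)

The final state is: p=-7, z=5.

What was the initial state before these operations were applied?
p=-2, z=4

Working backwards:
Final state: p=-7, z=5
Before step 3 (SUB(p, z)): p=-2, z=5
Before step 2 (DEC(z)): p=-2, z=6
Before step 1 (SUB(z, p)): p=-2, z=4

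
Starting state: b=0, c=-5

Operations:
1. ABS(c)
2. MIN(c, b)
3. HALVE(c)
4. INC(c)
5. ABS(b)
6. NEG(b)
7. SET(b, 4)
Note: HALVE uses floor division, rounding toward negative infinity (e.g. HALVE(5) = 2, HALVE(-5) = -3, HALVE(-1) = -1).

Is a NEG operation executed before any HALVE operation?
No

First NEG: step 6
First HALVE: step 3
Since 6 > 3, HALVE comes first.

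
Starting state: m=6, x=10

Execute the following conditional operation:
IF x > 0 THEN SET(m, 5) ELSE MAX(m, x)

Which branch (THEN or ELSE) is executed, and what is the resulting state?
Branch: THEN, Final state: m=5, x=10

Evaluating condition: x > 0
x = 10
Condition is True, so THEN branch executes
After SET(m, 5): m=5, x=10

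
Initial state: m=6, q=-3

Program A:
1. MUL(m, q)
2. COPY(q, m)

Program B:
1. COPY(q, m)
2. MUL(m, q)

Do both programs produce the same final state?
No

Program A final state: m=-18, q=-18
Program B final state: m=36, q=6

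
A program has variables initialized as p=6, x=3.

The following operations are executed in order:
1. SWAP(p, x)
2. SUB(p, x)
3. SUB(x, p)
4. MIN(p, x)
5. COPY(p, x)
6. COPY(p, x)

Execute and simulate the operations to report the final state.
{p: 9, x: 9}

Step-by-step execution:
Initial: p=6, x=3
After step 1 (SWAP(p, x)): p=3, x=6
After step 2 (SUB(p, x)): p=-3, x=6
After step 3 (SUB(x, p)): p=-3, x=9
After step 4 (MIN(p, x)): p=-3, x=9
After step 5 (COPY(p, x)): p=9, x=9
After step 6 (COPY(p, x)): p=9, x=9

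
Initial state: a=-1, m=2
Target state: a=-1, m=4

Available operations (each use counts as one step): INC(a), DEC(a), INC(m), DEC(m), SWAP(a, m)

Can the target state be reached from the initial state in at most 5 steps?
Yes

Path (2 steps): INC(m) → INC(m)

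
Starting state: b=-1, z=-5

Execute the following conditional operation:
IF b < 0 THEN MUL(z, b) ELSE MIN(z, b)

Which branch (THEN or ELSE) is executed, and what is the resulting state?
Branch: THEN, Final state: b=-1, z=5

Evaluating condition: b < 0
b = -1
Condition is True, so THEN branch executes
After MUL(z, b): b=-1, z=5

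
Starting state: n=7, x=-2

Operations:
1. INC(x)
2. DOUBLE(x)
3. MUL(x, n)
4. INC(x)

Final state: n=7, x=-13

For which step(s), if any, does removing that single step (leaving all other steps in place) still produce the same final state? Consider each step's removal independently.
None - removing any single step changes the final result

Testing removal of each single step:
Without step 1: final = n=7, x=-27 (different)
Without step 2: final = n=7, x=-6 (different)
Without step 3: final = n=7, x=-1 (different)
Without step 4: final = n=7, x=-14 (different)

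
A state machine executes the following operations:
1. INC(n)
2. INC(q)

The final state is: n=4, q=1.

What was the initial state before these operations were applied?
n=3, q=0

Working backwards:
Final state: n=4, q=1
Before step 2 (INC(q)): n=4, q=0
Before step 1 (INC(n)): n=3, q=0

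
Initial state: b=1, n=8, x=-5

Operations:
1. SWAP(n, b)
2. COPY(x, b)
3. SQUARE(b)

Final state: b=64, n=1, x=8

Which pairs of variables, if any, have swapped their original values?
None

Comparing initial and final values:
b: 1 → 64
n: 8 → 1
x: -5 → 8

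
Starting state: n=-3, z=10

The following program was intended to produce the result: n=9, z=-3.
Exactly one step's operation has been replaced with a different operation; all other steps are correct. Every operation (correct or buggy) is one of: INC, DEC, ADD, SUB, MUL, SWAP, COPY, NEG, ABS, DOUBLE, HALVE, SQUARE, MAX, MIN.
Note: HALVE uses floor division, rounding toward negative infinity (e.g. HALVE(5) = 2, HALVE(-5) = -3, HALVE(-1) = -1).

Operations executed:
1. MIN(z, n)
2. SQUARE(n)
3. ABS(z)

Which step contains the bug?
Step 3

Trace with buggy code:
Initial: n=-3, z=10
After step 1: n=-3, z=-3
After step 2: n=9, z=-3
After step 3: n=9, z=3
Actual final n=9, z=3 ≠ expected n=9, z=-3.
Step 3 is the only position where a single-operation replacement can produce the expected result.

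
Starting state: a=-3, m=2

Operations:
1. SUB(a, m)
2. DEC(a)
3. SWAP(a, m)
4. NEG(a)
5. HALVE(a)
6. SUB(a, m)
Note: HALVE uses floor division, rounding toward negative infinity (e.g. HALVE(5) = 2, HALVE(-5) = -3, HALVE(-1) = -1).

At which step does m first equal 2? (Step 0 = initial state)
Step 0

Tracing m:
Initial: m = 2 ← first occurrence
After step 1: m = 2
After step 2: m = 2
After step 3: m = -6
After step 4: m = -6
After step 5: m = -6
After step 6: m = -6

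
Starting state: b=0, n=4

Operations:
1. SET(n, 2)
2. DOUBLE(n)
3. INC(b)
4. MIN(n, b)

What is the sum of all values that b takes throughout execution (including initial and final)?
2

Values of b at each step:
Initial: b = 0
After step 1: b = 0
After step 2: b = 0
After step 3: b = 1
After step 4: b = 1
Sum = 0 + 0 + 0 + 1 + 1 = 2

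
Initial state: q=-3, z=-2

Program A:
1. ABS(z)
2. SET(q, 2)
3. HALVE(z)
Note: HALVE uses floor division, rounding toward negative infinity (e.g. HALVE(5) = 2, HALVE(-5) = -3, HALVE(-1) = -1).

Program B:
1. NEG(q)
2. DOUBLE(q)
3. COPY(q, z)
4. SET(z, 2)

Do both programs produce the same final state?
No

Program A final state: q=2, z=1
Program B final state: q=-2, z=2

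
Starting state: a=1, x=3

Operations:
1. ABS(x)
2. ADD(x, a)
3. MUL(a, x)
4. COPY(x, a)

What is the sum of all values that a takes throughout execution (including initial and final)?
11

Values of a at each step:
Initial: a = 1
After step 1: a = 1
After step 2: a = 1
After step 3: a = 4
After step 4: a = 4
Sum = 1 + 1 + 1 + 4 + 4 = 11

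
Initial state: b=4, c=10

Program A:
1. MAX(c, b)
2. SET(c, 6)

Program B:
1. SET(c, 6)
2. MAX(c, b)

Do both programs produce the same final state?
Yes

Program A final state: b=4, c=6
Program B final state: b=4, c=6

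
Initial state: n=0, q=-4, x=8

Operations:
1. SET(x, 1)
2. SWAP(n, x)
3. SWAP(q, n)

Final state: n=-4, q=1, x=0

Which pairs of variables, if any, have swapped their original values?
None

Comparing initial and final values:
q: -4 → 1
n: 0 → -4
x: 8 → 0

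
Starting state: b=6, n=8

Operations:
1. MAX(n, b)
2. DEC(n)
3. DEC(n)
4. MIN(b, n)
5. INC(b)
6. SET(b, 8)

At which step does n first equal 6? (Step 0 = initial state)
Step 3

Tracing n:
Initial: n = 8
After step 1: n = 8
After step 2: n = 7
After step 3: n = 6 ← first occurrence
After step 4: n = 6
After step 5: n = 6
After step 6: n = 6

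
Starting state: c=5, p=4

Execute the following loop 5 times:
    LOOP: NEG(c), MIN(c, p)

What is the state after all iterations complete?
c=-4, p=4

Iteration trace:
Start: c=5, p=4
After iteration 1: c=-5, p=4
After iteration 2: c=4, p=4
After iteration 3: c=-4, p=4
After iteration 4: c=4, p=4
After iteration 5: c=-4, p=4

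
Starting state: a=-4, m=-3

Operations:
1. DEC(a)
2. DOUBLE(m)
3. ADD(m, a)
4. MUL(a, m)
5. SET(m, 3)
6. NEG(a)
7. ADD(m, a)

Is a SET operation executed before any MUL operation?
No

First SET: step 5
First MUL: step 4
Since 5 > 4, MUL comes first.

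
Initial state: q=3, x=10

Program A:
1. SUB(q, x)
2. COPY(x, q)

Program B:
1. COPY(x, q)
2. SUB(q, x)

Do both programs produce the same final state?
No

Program A final state: q=-7, x=-7
Program B final state: q=0, x=3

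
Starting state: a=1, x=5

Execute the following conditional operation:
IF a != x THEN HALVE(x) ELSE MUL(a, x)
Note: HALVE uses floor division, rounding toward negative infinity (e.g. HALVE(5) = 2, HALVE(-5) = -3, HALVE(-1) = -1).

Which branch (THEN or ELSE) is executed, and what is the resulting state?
Branch: THEN, Final state: a=1, x=2

Evaluating condition: a != x
a = 1, x = 5
Condition is True, so THEN branch executes
After HALVE(x): a=1, x=2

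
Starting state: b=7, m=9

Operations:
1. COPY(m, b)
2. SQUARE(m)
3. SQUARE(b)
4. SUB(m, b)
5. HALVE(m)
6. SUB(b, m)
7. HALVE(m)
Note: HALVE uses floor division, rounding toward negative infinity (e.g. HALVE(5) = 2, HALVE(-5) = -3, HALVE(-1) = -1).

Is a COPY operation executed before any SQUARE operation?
Yes

First COPY: step 1
First SQUARE: step 2
Since 1 < 2, COPY comes first.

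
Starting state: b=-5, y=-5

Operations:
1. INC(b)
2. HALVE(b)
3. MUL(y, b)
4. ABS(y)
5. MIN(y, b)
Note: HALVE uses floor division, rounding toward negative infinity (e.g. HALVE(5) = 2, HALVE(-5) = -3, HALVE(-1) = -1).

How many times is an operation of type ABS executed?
1

Counting ABS operations:
Step 4: ABS(y) ← ABS
Total: 1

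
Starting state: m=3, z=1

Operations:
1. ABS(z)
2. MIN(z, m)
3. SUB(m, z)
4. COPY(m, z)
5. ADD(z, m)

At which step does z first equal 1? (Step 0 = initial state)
Step 0

Tracing z:
Initial: z = 1 ← first occurrence
After step 1: z = 1
After step 2: z = 1
After step 3: z = 1
After step 4: z = 1
After step 5: z = 2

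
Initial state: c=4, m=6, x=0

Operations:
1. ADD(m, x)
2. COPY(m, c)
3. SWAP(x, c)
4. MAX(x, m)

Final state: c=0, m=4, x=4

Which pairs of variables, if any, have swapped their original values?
(c, x)

Comparing initial and final values:
m: 6 → 4
c: 4 → 0
x: 0 → 4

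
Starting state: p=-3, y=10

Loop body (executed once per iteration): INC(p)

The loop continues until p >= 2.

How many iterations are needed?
5

Tracing iterations:
Initial: p=-3, y=10
After iteration 1: p=-2, y=10
After iteration 2: p=-1, y=10
After iteration 3: p=0, y=10
After iteration 4: p=1, y=10
After iteration 5: p=2, y=10
p >= 2 now holds, so the loop exits after 5 iterations.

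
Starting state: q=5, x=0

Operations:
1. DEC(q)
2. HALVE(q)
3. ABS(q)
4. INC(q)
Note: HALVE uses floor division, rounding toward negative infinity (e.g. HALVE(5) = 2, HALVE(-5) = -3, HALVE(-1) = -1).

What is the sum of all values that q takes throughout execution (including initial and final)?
16

Values of q at each step:
Initial: q = 5
After step 1: q = 4
After step 2: q = 2
After step 3: q = 2
After step 4: q = 3
Sum = 5 + 4 + 2 + 2 + 3 = 16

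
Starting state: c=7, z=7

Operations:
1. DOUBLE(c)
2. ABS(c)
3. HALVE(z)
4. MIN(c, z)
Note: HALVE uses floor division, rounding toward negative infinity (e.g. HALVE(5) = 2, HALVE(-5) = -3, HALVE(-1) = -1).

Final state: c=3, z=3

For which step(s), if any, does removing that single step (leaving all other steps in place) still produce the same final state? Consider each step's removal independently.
Step(s) 1, 2

Testing removal of each single step:
Without step 1: final = c=3, z=3 (same)
Without step 2: final = c=3, z=3 (same)
Without step 3: final = c=7, z=7 (different)
Without step 4: final = c=14, z=3 (different)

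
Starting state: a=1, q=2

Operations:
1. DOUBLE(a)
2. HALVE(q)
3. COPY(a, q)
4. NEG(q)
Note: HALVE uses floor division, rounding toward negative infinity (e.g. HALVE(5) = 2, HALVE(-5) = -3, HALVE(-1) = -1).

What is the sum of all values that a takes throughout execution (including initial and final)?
7

Values of a at each step:
Initial: a = 1
After step 1: a = 2
After step 2: a = 2
After step 3: a = 1
After step 4: a = 1
Sum = 1 + 2 + 2 + 1 + 1 = 7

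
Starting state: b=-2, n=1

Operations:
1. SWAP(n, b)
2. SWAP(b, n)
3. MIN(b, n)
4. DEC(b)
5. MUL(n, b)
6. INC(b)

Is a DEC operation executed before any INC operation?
Yes

First DEC: step 4
First INC: step 6
Since 4 < 6, DEC comes first.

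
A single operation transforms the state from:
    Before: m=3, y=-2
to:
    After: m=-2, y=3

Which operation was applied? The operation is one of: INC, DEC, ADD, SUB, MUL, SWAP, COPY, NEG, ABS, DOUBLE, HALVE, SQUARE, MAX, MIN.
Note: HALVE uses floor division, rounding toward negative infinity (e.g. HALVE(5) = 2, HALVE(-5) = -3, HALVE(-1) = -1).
SWAP(m, y)

Analyzing the change:
Before: m=3, y=-2
After: m=-2, y=3
Variable m changed from 3 to -2
Variable y changed from -2 to 3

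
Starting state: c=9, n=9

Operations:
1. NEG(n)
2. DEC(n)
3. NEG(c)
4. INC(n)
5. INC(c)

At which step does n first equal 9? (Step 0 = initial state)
Step 0

Tracing n:
Initial: n = 9 ← first occurrence
After step 1: n = -9
After step 2: n = -10
After step 3: n = -10
After step 4: n = -9
After step 5: n = -9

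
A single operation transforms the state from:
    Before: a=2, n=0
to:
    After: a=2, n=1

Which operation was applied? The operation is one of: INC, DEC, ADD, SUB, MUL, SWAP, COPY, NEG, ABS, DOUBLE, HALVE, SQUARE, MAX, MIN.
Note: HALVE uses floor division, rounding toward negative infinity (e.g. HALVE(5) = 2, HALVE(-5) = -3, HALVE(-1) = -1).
INC(n)

Analyzing the change:
Before: a=2, n=0
After: a=2, n=1
Variable n changed from 0 to 1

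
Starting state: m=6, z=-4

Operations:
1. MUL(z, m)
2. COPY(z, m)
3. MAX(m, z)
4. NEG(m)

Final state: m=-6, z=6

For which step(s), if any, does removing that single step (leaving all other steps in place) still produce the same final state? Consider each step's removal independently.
Step(s) 1, 3

Testing removal of each single step:
Without step 1: final = m=-6, z=6 (same)
Without step 2: final = m=-6, z=-24 (different)
Without step 3: final = m=-6, z=6 (same)
Without step 4: final = m=6, z=6 (different)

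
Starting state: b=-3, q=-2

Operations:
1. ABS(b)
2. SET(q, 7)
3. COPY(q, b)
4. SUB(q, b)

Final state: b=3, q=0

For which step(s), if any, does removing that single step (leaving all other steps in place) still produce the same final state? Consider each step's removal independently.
Step(s) 2

Testing removal of each single step:
Without step 1: final = b=-3, q=0 (different)
Without step 2: final = b=3, q=0 (same)
Without step 3: final = b=3, q=4 (different)
Without step 4: final = b=3, q=3 (different)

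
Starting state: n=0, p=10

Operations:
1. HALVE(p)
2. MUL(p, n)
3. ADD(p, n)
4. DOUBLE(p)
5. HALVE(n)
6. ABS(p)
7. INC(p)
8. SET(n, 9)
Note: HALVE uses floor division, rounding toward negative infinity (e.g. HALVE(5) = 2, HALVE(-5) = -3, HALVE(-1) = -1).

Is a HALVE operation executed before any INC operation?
Yes

First HALVE: step 1
First INC: step 7
Since 1 < 7, HALVE comes first.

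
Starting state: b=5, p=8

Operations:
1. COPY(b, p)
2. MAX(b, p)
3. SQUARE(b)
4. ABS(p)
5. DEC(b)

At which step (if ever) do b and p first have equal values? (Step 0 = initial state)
Step 1

b and p first become equal after step 1.

Comparing values at each step:
Initial: b=5, p=8
After step 1: b=8, p=8 ← equal!
After step 2: b=8, p=8 ← equal!
After step 3: b=64, p=8
After step 4: b=64, p=8
After step 5: b=63, p=8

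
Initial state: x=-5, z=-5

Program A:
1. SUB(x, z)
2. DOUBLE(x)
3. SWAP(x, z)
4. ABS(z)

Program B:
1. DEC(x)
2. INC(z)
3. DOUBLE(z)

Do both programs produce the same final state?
No

Program A final state: x=-5, z=0
Program B final state: x=-6, z=-8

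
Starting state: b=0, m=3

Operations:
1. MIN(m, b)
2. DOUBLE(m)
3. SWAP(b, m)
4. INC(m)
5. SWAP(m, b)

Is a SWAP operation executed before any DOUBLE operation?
No

First SWAP: step 3
First DOUBLE: step 2
Since 3 > 2, DOUBLE comes first.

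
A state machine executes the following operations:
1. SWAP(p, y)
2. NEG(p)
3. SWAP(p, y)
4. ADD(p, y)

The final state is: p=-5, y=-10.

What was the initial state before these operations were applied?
p=5, y=10

Working backwards:
Final state: p=-5, y=-10
Before step 4 (ADD(p, y)): p=5, y=-10
Before step 3 (SWAP(p, y)): p=-10, y=5
Before step 2 (NEG(p)): p=10, y=5
Before step 1 (SWAP(p, y)): p=5, y=10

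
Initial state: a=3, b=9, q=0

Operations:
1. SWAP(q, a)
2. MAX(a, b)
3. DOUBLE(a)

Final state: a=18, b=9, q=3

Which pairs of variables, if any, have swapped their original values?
None

Comparing initial and final values:
q: 0 → 3
a: 3 → 18
b: 9 → 9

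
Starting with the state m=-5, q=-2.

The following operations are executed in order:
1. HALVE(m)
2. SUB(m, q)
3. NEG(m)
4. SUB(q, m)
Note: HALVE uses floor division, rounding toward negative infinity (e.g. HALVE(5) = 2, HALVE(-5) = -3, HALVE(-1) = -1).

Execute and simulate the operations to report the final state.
{m: 1, q: -3}

Step-by-step execution:
Initial: m=-5, q=-2
After step 1 (HALVE(m)): m=-3, q=-2
After step 2 (SUB(m, q)): m=-1, q=-2
After step 3 (NEG(m)): m=1, q=-2
After step 4 (SUB(q, m)): m=1, q=-3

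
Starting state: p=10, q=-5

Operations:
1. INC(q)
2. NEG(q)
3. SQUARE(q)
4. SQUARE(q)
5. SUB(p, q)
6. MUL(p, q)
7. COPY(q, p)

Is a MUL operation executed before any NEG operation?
No

First MUL: step 6
First NEG: step 2
Since 6 > 2, NEG comes first.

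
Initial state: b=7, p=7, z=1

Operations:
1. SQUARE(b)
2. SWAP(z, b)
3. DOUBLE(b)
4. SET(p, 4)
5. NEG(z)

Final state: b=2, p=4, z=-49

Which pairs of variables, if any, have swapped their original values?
None

Comparing initial and final values:
b: 7 → 2
p: 7 → 4
z: 1 → -49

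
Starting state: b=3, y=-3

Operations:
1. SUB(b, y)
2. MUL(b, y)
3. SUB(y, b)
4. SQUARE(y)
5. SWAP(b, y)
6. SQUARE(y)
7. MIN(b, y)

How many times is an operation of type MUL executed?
1

Counting MUL operations:
Step 2: MUL(b, y) ← MUL
Total: 1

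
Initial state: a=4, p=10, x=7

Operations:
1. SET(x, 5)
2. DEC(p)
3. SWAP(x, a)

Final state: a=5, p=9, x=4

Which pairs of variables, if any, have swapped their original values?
None

Comparing initial and final values:
a: 4 → 5
x: 7 → 4
p: 10 → 9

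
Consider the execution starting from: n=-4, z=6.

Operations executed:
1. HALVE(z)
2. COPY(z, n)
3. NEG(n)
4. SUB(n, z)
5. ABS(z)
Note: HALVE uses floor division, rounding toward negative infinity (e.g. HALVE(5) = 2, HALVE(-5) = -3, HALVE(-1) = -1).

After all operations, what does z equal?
z = 4

Tracing execution:
Step 1: HALVE(z) → z = 3
Step 2: COPY(z, n) → z = -4
Step 3: NEG(n) → z = -4
Step 4: SUB(n, z) → z = -4
Step 5: ABS(z) → z = 4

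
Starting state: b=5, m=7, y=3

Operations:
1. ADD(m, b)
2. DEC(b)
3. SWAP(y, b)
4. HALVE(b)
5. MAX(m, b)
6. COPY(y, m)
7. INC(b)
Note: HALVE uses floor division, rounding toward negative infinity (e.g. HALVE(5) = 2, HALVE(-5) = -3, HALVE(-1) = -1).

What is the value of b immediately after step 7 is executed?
b = 2

Tracing b through execution:
Initial: b = 5
After step 1 (ADD(m, b)): b = 5
After step 2 (DEC(b)): b = 4
After step 3 (SWAP(y, b)): b = 3
After step 4 (HALVE(b)): b = 1
After step 5 (MAX(m, b)): b = 1
After step 6 (COPY(y, m)): b = 1
After step 7 (INC(b)): b = 2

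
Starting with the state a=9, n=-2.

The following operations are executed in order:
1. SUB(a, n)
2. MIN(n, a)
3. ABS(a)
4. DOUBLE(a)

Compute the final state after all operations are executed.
{a: 22, n: -2}

Step-by-step execution:
Initial: a=9, n=-2
After step 1 (SUB(a, n)): a=11, n=-2
After step 2 (MIN(n, a)): a=11, n=-2
After step 3 (ABS(a)): a=11, n=-2
After step 4 (DOUBLE(a)): a=22, n=-2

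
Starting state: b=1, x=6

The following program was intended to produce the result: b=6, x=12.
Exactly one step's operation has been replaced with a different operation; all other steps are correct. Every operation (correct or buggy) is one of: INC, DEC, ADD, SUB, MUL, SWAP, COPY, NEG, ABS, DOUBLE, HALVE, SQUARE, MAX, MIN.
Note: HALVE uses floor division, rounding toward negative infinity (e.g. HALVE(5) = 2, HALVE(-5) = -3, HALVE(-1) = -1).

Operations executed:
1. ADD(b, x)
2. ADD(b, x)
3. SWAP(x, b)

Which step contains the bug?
Step 1

Trace with buggy code:
Initial: b=1, x=6
After step 1: b=7, x=6
After step 2: b=13, x=6
After step 3: b=6, x=13
Actual final b=6, x=13 ≠ expected b=6, x=12.
Step 1 is the only position where a single-operation replacement can produce the expected result.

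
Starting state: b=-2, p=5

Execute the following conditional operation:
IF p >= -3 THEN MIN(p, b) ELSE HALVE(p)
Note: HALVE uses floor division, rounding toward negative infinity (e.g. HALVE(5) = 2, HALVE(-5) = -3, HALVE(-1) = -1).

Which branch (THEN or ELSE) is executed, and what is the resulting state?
Branch: THEN, Final state: b=-2, p=-2

Evaluating condition: p >= -3
p = 5
Condition is True, so THEN branch executes
After MIN(p, b): b=-2, p=-2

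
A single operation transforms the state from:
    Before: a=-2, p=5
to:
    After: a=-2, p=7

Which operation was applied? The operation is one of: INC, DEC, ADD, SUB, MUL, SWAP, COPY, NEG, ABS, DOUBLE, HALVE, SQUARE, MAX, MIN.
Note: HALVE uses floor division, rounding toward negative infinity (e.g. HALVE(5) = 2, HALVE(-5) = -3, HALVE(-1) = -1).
SUB(p, a)

Analyzing the change:
Before: a=-2, p=5
After: a=-2, p=7
Variable p changed from 5 to 7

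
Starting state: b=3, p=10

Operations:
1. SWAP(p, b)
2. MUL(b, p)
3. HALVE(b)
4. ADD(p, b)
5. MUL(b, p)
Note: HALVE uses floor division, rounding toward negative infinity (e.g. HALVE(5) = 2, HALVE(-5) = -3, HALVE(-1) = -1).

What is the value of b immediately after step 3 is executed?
b = 15

Tracing b through execution:
Initial: b = 3
After step 1 (SWAP(p, b)): b = 10
After step 2 (MUL(b, p)): b = 30
After step 3 (HALVE(b)): b = 15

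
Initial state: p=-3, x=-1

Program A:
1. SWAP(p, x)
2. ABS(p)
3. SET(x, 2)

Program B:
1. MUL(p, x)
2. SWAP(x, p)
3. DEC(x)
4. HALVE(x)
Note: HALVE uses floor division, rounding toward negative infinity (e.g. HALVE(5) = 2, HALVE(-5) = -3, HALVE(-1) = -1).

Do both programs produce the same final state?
No

Program A final state: p=1, x=2
Program B final state: p=-1, x=1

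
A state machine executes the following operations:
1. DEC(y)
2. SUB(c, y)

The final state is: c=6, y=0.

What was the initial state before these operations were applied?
c=6, y=1

Working backwards:
Final state: c=6, y=0
Before step 2 (SUB(c, y)): c=6, y=0
Before step 1 (DEC(y)): c=6, y=1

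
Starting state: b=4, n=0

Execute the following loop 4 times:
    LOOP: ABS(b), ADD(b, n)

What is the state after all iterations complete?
b=4, n=0

Iteration trace:
Start: b=4, n=0
After iteration 1: b=4, n=0
After iteration 2: b=4, n=0
After iteration 3: b=4, n=0
After iteration 4: b=4, n=0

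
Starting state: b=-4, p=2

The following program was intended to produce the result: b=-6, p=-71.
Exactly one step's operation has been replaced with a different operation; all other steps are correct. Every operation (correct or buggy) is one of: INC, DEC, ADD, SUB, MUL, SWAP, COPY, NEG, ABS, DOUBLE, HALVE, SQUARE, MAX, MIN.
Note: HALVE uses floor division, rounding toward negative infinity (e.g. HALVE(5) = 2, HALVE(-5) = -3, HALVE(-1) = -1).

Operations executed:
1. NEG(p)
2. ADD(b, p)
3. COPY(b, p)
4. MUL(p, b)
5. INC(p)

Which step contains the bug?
Step 3

Trace with buggy code:
Initial: b=-4, p=2
After step 1: b=-4, p=-2
After step 2: b=-6, p=-2
After step 3: b=-2, p=-2
After step 4: b=-2, p=4
After step 5: b=-2, p=5
Actual final b=-2, p=5 ≠ expected b=-6, p=-71.
Step 3 is the only position where a single-operation replacement can produce the expected result.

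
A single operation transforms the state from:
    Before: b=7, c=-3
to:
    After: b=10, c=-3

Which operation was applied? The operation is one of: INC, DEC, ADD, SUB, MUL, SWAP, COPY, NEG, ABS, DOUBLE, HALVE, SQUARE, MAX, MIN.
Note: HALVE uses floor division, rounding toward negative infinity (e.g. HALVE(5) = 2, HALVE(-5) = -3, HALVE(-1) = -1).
SUB(b, c)

Analyzing the change:
Before: b=7, c=-3
After: b=10, c=-3
Variable b changed from 7 to 10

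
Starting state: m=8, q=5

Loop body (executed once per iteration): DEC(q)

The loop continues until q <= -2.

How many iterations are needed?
7

Tracing iterations:
Initial: m=8, q=5
After iteration 1: m=8, q=4
After iteration 2: m=8, q=3
After iteration 3: m=8, q=2
After iteration 4: m=8, q=1
After iteration 5: m=8, q=0
After iteration 6: m=8, q=-1
After iteration 7: m=8, q=-2
q <= -2 now holds, so the loop exits after 7 iterations.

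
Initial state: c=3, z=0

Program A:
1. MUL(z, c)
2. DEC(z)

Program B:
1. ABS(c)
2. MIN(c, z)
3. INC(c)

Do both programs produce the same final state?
No

Program A final state: c=3, z=-1
Program B final state: c=1, z=0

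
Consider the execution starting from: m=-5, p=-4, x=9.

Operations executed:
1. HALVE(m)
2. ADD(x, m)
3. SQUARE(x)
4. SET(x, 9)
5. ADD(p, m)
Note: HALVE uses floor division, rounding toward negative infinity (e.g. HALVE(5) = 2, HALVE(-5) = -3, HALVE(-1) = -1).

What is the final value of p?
p = -7

Tracing execution:
Step 1: HALVE(m) → p = -4
Step 2: ADD(x, m) → p = -4
Step 3: SQUARE(x) → p = -4
Step 4: SET(x, 9) → p = -4
Step 5: ADD(p, m) → p = -7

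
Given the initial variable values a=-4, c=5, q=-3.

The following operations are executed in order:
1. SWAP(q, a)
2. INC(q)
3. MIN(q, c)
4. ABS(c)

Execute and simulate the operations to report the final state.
{a: -3, c: 5, q: -3}

Step-by-step execution:
Initial: a=-4, c=5, q=-3
After step 1 (SWAP(q, a)): a=-3, c=5, q=-4
After step 2 (INC(q)): a=-3, c=5, q=-3
After step 3 (MIN(q, c)): a=-3, c=5, q=-3
After step 4 (ABS(c)): a=-3, c=5, q=-3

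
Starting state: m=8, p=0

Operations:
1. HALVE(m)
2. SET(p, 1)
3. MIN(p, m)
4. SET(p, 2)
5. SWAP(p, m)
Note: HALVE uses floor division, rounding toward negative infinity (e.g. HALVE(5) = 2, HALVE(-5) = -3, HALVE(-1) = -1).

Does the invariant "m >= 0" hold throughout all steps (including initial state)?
Yes

The invariant holds at every step.

State at each step:
Initial: m=8, p=0
After step 1: m=4, p=0
After step 2: m=4, p=1
After step 3: m=4, p=1
After step 4: m=4, p=2
After step 5: m=2, p=4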